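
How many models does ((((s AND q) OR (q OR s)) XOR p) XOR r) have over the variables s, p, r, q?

Satisfying assignments: (0,0,0,1), (0,0,1,0), (0,1,0,0), (0,1,1,1), (1,0,0,0), (1,0,0,1), (1,1,1,0), (1,1,1,1)
Count: 8 out of 16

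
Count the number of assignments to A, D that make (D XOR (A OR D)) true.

Satisfying assignments: (1,0)
Count: 1 out of 4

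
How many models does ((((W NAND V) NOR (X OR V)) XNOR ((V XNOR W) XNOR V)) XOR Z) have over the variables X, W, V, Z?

Satisfying assignments: (0,0,0,0), (0,0,1,0), (0,1,0,1), (0,1,1,1), (1,0,0,0), (1,0,1,0), (1,1,0,1), (1,1,1,1)
Count: 8 out of 16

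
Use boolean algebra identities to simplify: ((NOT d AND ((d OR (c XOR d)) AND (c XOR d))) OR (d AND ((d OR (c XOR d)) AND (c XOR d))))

By distribution ((E AND v) OR (E AND NOT v) = E) then absorption (E AND (E OR v) = E):
= (c XOR d)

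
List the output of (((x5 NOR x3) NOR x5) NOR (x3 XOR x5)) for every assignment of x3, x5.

x3 | x5 | Output
----------------
0 | 0 | 1
0 | 1 | 0
1 | 0 | 0
1 | 1 | 1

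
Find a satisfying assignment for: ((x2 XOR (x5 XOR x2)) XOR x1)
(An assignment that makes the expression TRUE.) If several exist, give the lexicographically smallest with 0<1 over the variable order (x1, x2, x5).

x1=0, x2=0, x5=1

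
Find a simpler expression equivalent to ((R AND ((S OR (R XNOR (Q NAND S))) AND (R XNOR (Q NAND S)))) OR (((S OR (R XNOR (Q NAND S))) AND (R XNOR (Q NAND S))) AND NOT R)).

By distribution ((E AND v) OR (E AND NOT v) = E) then absorption (E AND (E OR v) = E):
= (R XNOR (Q NAND S))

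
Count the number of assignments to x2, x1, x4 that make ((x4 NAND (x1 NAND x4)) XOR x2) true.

Satisfying assignments: (0,0,0), (0,1,0), (0,1,1), (1,0,1)
Count: 4 out of 8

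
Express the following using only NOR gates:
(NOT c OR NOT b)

(((c NOR c) NOR (b NOR b)) NOR ((c NOR c) NOR (b NOR b)))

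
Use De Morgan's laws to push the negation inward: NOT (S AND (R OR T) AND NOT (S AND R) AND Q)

NOT S OR NOT (R OR T) OR (S AND R) OR NOT Q
De Morgan's: NOT(AND of terms) = OR of negations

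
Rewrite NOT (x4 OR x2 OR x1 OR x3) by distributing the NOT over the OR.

NOT x4 AND NOT x2 AND NOT x1 AND NOT x3
De Morgan's: NOT(OR of terms) = AND of negations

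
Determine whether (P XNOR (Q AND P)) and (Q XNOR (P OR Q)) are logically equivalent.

Yes, they are equivalent — the two output columns agree on all 4 assignments:
Q | P | Expression 1 | Expression 2
-----------------------------------
0 | 0 | 1 | 1
0 | 1 | 0 | 0
1 | 0 | 1 | 1
1 | 1 | 1 | 1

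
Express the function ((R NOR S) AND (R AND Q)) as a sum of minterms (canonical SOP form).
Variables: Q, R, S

Σm() = FALSE (no minterms)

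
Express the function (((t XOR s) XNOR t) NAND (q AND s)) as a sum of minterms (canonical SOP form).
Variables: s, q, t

Σm(0, 1, 2, 3, 4, 5, 6, 7) = (NOT s AND NOT q AND NOT t) OR (NOT s AND NOT q AND t) OR (NOT s AND q AND NOT t) OR (NOT s AND q AND t) OR (s AND NOT q AND NOT t) OR (s AND NOT q AND t) OR (s AND q AND NOT t) OR (s AND q AND t)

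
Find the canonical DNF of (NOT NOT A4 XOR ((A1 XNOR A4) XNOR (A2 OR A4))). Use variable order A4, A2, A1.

(NOT A4 AND NOT A2 AND A1) OR (NOT A4 AND A2 AND NOT A1) OR (A4 AND NOT A2 AND NOT A1) OR (A4 AND A2 AND NOT A1)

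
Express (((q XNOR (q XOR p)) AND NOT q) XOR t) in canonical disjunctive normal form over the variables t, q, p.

(NOT t AND NOT q AND NOT p) OR (t AND NOT q AND p) OR (t AND q AND NOT p) OR (t AND q AND p)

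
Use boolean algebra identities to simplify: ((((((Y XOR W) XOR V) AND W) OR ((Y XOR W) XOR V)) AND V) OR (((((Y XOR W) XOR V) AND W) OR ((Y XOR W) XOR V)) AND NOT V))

By distribution ((E AND v) OR (E AND NOT v) = E) then absorption (E OR (E AND v) = E):
= ((Y XOR W) XOR V)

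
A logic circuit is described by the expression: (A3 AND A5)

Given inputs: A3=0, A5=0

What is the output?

Substituting: (0 AND 0)
= 0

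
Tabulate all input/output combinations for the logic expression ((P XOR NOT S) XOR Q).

S | P | Q | Output
------------------
0 | 0 | 0 | 1
0 | 0 | 1 | 0
0 | 1 | 0 | 0
0 | 1 | 1 | 1
1 | 0 | 0 | 0
1 | 0 | 1 | 1
1 | 1 | 0 | 1
1 | 1 | 1 | 0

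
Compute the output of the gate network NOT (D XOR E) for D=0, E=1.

Substituting: NOT (0 XOR 1)
= 0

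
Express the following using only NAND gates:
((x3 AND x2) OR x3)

((((x3 NAND x2) NAND (x3 NAND x2)) NAND ((x3 NAND x2) NAND (x3 NAND x2))) NAND (x3 NAND x3))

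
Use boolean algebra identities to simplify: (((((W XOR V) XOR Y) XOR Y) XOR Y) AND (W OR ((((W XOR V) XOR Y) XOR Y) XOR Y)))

By absorption (E AND (E OR v) = E) then XOR self-cancellation ((E XOR v) XOR v = E):
= ((W XOR V) XOR Y)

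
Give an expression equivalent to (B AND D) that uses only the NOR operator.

((B NOR B) NOR (D NOR D))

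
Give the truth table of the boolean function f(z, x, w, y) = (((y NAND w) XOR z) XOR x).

z | x | w | y | Output
----------------------
0 | 0 | 0 | 0 | 1
0 | 0 | 0 | 1 | 1
0 | 0 | 1 | 0 | 1
0 | 0 | 1 | 1 | 0
0 | 1 | 0 | 0 | 0
0 | 1 | 0 | 1 | 0
0 | 1 | 1 | 0 | 0
0 | 1 | 1 | 1 | 1
1 | 0 | 0 | 0 | 0
1 | 0 | 0 | 1 | 0
1 | 0 | 1 | 0 | 0
1 | 0 | 1 | 1 | 1
1 | 1 | 0 | 0 | 1
1 | 1 | 0 | 1 | 1
1 | 1 | 1 | 0 | 1
1 | 1 | 1 | 1 | 0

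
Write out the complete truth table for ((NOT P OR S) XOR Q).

Q | P | S | Output
------------------
0 | 0 | 0 | 1
0 | 0 | 1 | 1
0 | 1 | 0 | 0
0 | 1 | 1 | 1
1 | 0 | 0 | 0
1 | 0 | 1 | 0
1 | 1 | 0 | 1
1 | 1 | 1 | 0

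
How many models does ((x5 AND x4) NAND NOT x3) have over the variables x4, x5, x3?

Satisfying assignments: (0,0,0), (0,0,1), (0,1,0), (0,1,1), (1,0,0), (1,0,1), (1,1,1)
Count: 7 out of 8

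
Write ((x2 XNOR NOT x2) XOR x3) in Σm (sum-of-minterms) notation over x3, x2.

Σm(2, 3) = (x3 AND NOT x2) OR (x3 AND x2)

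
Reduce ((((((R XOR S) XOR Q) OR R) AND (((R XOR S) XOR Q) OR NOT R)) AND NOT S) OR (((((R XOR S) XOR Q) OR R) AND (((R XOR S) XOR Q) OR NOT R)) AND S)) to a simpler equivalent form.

By distribution ((E AND v) OR (E AND NOT v) = E) then distribution ((E OR v) AND (E OR NOT v) = E):
= ((R XOR S) XOR Q)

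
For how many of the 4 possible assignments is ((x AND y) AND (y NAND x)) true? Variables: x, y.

No assignment satisfies the expression.
Count: 0 out of 4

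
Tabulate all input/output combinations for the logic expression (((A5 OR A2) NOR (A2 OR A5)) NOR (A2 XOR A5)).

A5 | A2 | Output
----------------
0 | 0 | 0
0 | 1 | 0
1 | 0 | 0
1 | 1 | 1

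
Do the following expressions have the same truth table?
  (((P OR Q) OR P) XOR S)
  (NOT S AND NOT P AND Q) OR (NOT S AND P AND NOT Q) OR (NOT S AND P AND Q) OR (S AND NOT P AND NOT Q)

Yes, they are equivalent — the two output columns agree on all 8 assignments:
S | P | Q | Expression 1 | Expression 2
---------------------------------------
0 | 0 | 0 | 0 | 0
0 | 0 | 1 | 1 | 1
0 | 1 | 0 | 1 | 1
0 | 1 | 1 | 1 | 1
1 | 0 | 0 | 1 | 1
1 | 0 | 1 | 0 | 0
1 | 1 | 0 | 0 | 0
1 | 1 | 1 | 0 | 0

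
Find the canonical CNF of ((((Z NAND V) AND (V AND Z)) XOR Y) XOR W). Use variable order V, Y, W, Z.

(V OR Y OR W OR Z) AND (V OR Y OR W OR NOT Z) AND (V OR NOT Y OR NOT W OR Z) AND (V OR NOT Y OR NOT W OR NOT Z) AND (NOT V OR Y OR W OR Z) AND (NOT V OR Y OR W OR NOT Z) AND (NOT V OR NOT Y OR NOT W OR Z) AND (NOT V OR NOT Y OR NOT W OR NOT Z)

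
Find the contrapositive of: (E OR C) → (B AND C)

Contrapositive: NOT (B AND C) → NOT (E OR C)
Note: A statement and its contrapositive are logically equivalent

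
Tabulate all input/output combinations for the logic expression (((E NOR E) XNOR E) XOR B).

B | E | Output
--------------
0 | 0 | 0
0 | 1 | 0
1 | 0 | 1
1 | 1 | 1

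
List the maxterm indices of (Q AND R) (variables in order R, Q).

ΠM(0, 1, 2) = (R OR Q) AND (R OR NOT Q) AND (NOT R OR Q)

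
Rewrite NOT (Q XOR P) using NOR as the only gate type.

(((((Q NOR P) NOR (Q NOR P)) NOR ((Q NOR P) NOR (Q NOR P))) NOR ((((Q NOR Q) NOR (P NOR P)) NOR ((Q NOR Q) NOR (P NOR P))) NOR (((Q NOR Q) NOR (P NOR P)) NOR ((Q NOR Q) NOR (P NOR P))))) NOR ((((Q NOR P) NOR (Q NOR P)) NOR ((Q NOR P) NOR (Q NOR P))) NOR ((((Q NOR Q) NOR (P NOR P)) NOR ((Q NOR Q) NOR (P NOR P))) NOR (((Q NOR Q) NOR (P NOR P)) NOR ((Q NOR Q) NOR (P NOR P))))))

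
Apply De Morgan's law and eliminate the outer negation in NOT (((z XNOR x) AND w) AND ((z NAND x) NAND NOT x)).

NOT ((z XNOR x) AND w) OR NOT ((z NAND x) NAND NOT x)
De Morgan's: NOT(AND of terms) = OR of negations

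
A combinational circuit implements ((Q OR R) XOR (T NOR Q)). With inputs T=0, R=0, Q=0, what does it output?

Substituting: ((0 OR 0) XOR (0 NOR 0))
= 1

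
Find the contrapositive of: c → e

Contrapositive: NOT e → NOT c
Note: A statement and its contrapositive are logically equivalent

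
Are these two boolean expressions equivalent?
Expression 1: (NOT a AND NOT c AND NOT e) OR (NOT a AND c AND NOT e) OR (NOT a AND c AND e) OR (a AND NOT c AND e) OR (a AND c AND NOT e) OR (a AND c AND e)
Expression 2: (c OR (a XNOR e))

Yes, they are equivalent — the two output columns agree on all 8 assignments:
a | c | e | Expression 1 | Expression 2
---------------------------------------
0 | 0 | 0 | 1 | 1
0 | 0 | 1 | 0 | 0
0 | 1 | 0 | 1 | 1
0 | 1 | 1 | 1 | 1
1 | 0 | 0 | 0 | 0
1 | 0 | 1 | 1 | 1
1 | 1 | 0 | 1 | 1
1 | 1 | 1 | 1 | 1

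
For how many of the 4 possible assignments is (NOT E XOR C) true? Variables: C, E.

Satisfying assignments: (0,0), (1,1)
Count: 2 out of 4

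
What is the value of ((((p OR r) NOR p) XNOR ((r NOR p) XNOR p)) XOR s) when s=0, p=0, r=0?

Substituting: ((((0 OR 0) NOR 0) XNOR ((0 NOR 0) XNOR 0)) XOR 0)
= 0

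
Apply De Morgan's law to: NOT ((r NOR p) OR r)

NOT (r NOR p) AND NOT r
De Morgan's: NOT(OR of terms) = AND of negations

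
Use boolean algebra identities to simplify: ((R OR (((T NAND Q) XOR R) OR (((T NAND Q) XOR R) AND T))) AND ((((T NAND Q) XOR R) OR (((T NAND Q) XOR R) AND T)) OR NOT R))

By distribution ((E OR v) AND (E OR NOT v) = E) then absorption (E OR (E AND v) = E):
= ((T NAND Q) XOR R)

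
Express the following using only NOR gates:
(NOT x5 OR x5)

(((x5 NOR x5) NOR x5) NOR ((x5 NOR x5) NOR x5))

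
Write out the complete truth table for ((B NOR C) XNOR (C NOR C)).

B | C | Output
--------------
0 | 0 | 1
0 | 1 | 1
1 | 0 | 0
1 | 1 | 1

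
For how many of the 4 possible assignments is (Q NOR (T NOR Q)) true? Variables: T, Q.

Satisfying assignments: (1,0)
Count: 1 out of 4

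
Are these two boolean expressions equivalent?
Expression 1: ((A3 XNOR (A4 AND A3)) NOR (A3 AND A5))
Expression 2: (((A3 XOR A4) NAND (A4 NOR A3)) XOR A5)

No. Counterexample: with A3=0, A4=0, A5=0, Expression 1 = 0 but Expression 2 = 1.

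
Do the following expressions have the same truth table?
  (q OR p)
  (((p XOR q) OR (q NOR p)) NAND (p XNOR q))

Yes, they are equivalent — the two output columns agree on all 4 assignments:
q | p | Expression 1 | Expression 2
-----------------------------------
0 | 0 | 0 | 0
0 | 1 | 1 | 1
1 | 0 | 1 | 1
1 | 1 | 1 | 1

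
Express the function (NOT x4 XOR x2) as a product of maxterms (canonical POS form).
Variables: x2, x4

ΠM(1, 2) = (x2 OR NOT x4) AND (NOT x2 OR x4)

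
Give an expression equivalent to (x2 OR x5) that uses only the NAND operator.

((x2 NAND x2) NAND (x5 NAND x5))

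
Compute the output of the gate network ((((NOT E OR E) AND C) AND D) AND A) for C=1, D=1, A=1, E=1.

Substituting: ((((NOT 1 OR 1) AND 1) AND 1) AND 1)
= 1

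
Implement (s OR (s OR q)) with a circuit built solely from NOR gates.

((s NOR ((s NOR q) NOR (s NOR q))) NOR (s NOR ((s NOR q) NOR (s NOR q))))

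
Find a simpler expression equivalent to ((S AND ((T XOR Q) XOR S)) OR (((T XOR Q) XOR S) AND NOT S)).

By distribution ((E AND v) OR (E AND NOT v) = E):
= ((T XOR Q) XOR S)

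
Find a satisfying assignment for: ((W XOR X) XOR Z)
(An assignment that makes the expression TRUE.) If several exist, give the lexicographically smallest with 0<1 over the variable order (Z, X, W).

Z=0, X=0, W=1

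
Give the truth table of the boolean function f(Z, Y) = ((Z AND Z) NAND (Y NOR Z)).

Z | Y | Output
--------------
0 | 0 | 1
0 | 1 | 1
1 | 0 | 1
1 | 1 | 1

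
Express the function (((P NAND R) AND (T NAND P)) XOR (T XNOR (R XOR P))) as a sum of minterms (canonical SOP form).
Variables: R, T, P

Σm(1, 2, 3, 4, 5) = (NOT R AND NOT T AND P) OR (NOT R AND T AND NOT P) OR (NOT R AND T AND P) OR (R AND NOT T AND NOT P) OR (R AND NOT T AND P)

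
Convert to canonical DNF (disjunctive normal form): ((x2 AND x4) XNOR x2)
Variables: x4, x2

(NOT x4 AND NOT x2) OR (x4 AND NOT x2) OR (x4 AND x2)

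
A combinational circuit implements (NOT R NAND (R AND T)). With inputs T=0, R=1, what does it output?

Substituting: (NOT 1 NAND (1 AND 0))
= 1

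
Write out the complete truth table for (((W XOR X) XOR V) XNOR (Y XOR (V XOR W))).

V | X | W | Y | Output
----------------------
0 | 0 | 0 | 0 | 1
0 | 0 | 0 | 1 | 0
0 | 0 | 1 | 0 | 1
0 | 0 | 1 | 1 | 0
0 | 1 | 0 | 0 | 0
0 | 1 | 0 | 1 | 1
0 | 1 | 1 | 0 | 0
0 | 1 | 1 | 1 | 1
1 | 0 | 0 | 0 | 1
1 | 0 | 0 | 1 | 0
1 | 0 | 1 | 0 | 1
1 | 0 | 1 | 1 | 0
1 | 1 | 0 | 0 | 0
1 | 1 | 0 | 1 | 1
1 | 1 | 1 | 0 | 0
1 | 1 | 1 | 1 | 1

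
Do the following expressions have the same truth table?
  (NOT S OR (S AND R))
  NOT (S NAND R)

No. Counterexample: with R=0, S=0, Expression 1 = 1 but Expression 2 = 0.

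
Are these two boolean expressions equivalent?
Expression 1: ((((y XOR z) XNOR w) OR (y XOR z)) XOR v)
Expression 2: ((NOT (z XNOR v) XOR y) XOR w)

No. Counterexample: with y=0, z=0, v=0, w=0, Expression 1 = 1 but Expression 2 = 0.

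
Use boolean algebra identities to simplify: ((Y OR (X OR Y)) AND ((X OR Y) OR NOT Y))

By distribution ((E OR v) AND (E OR NOT v) = E):
= (X OR Y)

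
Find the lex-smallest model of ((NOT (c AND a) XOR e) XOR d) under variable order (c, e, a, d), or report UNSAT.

c=0, e=0, a=0, d=0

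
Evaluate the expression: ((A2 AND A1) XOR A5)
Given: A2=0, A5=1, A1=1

Substituting: ((0 AND 1) XOR 1)
= 1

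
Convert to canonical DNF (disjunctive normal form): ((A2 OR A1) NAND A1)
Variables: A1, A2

(NOT A1 AND NOT A2) OR (NOT A1 AND A2)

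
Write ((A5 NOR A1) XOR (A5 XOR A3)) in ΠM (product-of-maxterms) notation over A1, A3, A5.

ΠM(2, 3, 4, 7) = (A1 OR NOT A3 OR A5) AND (A1 OR NOT A3 OR NOT A5) AND (NOT A1 OR A3 OR A5) AND (NOT A1 OR NOT A3 OR NOT A5)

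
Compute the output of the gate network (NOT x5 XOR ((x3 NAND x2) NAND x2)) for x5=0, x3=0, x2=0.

Substituting: (NOT 0 XOR ((0 NAND 0) NAND 0))
= 0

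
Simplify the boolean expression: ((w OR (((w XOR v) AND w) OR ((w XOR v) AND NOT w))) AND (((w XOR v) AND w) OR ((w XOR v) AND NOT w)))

By absorption (E AND (E OR v) = E) then distribution ((E AND v) OR (E AND NOT v) = E):
= (w XOR v)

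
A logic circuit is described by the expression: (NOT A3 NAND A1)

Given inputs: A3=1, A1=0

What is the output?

Substituting: (NOT 1 NAND 0)
= 1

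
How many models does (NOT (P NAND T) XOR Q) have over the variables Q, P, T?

Satisfying assignments: (0,1,1), (1,0,0), (1,0,1), (1,1,0)
Count: 4 out of 8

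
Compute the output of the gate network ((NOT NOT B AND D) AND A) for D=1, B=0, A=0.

Substituting: ((NOT NOT 0 AND 1) AND 0)
= 0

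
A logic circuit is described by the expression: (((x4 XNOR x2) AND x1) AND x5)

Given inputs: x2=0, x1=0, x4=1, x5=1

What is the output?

Substituting: (((1 XNOR 0) AND 0) AND 1)
= 0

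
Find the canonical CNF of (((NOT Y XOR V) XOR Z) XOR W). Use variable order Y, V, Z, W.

(Y OR V OR Z OR NOT W) AND (Y OR V OR NOT Z OR W) AND (Y OR NOT V OR Z OR W) AND (Y OR NOT V OR NOT Z OR NOT W) AND (NOT Y OR V OR Z OR W) AND (NOT Y OR V OR NOT Z OR NOT W) AND (NOT Y OR NOT V OR Z OR NOT W) AND (NOT Y OR NOT V OR NOT Z OR W)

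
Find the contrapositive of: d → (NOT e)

Contrapositive: e → NOT d
Note: A statement and its contrapositive are logically equivalent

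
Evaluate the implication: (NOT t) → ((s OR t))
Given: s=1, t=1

Antecedent (NOT t) = 0; consequent ((s OR t)) = 1.
0 → 1 = 1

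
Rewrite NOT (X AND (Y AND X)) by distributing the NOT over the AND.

NOT X OR NOT (Y AND X)
De Morgan's: NOT(AND of terms) = OR of negations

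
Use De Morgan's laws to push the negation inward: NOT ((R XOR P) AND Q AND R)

NOT (R XOR P) OR NOT Q OR NOT R
De Morgan's: NOT(AND of terms) = OR of negations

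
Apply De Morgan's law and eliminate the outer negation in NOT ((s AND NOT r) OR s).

NOT (s AND NOT r) AND NOT s
De Morgan's: NOT(OR of terms) = AND of negations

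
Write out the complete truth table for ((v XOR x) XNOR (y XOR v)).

v | x | y | Output
------------------
0 | 0 | 0 | 1
0 | 0 | 1 | 0
0 | 1 | 0 | 0
0 | 1 | 1 | 1
1 | 0 | 0 | 1
1 | 0 | 1 | 0
1 | 1 | 0 | 0
1 | 1 | 1 | 1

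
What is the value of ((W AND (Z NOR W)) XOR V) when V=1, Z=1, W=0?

Substituting: ((0 AND (1 NOR 0)) XOR 1)
= 1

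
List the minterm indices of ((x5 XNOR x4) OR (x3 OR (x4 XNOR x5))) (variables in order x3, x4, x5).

Σm(0, 3, 4, 5, 6, 7) = (NOT x3 AND NOT x4 AND NOT x5) OR (NOT x3 AND x4 AND x5) OR (x3 AND NOT x4 AND NOT x5) OR (x3 AND NOT x4 AND x5) OR (x3 AND x4 AND NOT x5) OR (x3 AND x4 AND x5)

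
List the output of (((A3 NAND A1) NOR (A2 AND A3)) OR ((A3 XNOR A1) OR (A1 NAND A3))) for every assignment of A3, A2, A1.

A3 | A2 | A1 | Output
---------------------
0 | 0 | 0 | 1
0 | 0 | 1 | 1
0 | 1 | 0 | 1
0 | 1 | 1 | 1
1 | 0 | 0 | 1
1 | 0 | 1 | 1
1 | 1 | 0 | 1
1 | 1 | 1 | 1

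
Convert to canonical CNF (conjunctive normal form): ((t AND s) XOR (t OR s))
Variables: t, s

(t OR s) AND (NOT t OR NOT s)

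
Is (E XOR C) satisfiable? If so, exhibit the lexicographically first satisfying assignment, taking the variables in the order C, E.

C=0, E=1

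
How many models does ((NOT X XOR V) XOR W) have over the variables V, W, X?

Satisfying assignments: (0,0,0), (0,1,1), (1,0,1), (1,1,0)
Count: 4 out of 8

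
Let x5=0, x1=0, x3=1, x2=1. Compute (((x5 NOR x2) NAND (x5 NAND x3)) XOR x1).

Substituting: (((0 NOR 1) NAND (0 NAND 1)) XOR 0)
= 1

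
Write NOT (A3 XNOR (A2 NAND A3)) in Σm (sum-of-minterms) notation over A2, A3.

Σm(0, 2, 3) = (NOT A2 AND NOT A3) OR (A2 AND NOT A3) OR (A2 AND A3)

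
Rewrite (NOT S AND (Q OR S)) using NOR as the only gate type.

(((S NOR S) NOR (S NOR S)) NOR (((Q NOR S) NOR (Q NOR S)) NOR ((Q NOR S) NOR (Q NOR S))))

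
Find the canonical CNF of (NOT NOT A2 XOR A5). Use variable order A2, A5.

(A2 OR A5) AND (NOT A2 OR NOT A5)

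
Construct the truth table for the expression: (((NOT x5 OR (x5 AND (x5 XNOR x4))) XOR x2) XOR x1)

x2 | x5 | x1 | x4 | Output
--------------------------
0 | 0 | 0 | 0 | 1
0 | 0 | 0 | 1 | 1
0 | 0 | 1 | 0 | 0
0 | 0 | 1 | 1 | 0
0 | 1 | 0 | 0 | 0
0 | 1 | 0 | 1 | 1
0 | 1 | 1 | 0 | 1
0 | 1 | 1 | 1 | 0
1 | 0 | 0 | 0 | 0
1 | 0 | 0 | 1 | 0
1 | 0 | 1 | 0 | 1
1 | 0 | 1 | 1 | 1
1 | 1 | 0 | 0 | 1
1 | 1 | 0 | 1 | 0
1 | 1 | 1 | 0 | 0
1 | 1 | 1 | 1 | 1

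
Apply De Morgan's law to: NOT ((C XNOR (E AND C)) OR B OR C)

NOT (C XNOR (E AND C)) AND NOT B AND NOT C
De Morgan's: NOT(OR of terms) = AND of negations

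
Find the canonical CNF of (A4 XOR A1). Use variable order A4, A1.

(A4 OR A1) AND (NOT A4 OR NOT A1)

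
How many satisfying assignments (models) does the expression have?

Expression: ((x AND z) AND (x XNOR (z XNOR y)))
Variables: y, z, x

Satisfying assignments: (1,1,1)
Count: 1 out of 8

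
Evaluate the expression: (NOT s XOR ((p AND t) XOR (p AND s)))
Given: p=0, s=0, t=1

Substituting: (NOT 0 XOR ((0 AND 1) XOR (0 AND 0)))
= 1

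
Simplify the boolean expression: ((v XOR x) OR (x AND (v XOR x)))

By absorption (E OR (E AND v) = E):
= (v XOR x)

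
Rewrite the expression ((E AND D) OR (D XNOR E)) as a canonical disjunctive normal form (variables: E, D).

(NOT E AND NOT D) OR (E AND D)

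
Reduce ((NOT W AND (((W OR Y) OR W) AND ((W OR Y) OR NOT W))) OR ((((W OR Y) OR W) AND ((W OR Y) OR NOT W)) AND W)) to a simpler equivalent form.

By distribution ((E AND v) OR (E AND NOT v) = E) then distribution ((E OR v) AND (E OR NOT v) = E):
= (W OR Y)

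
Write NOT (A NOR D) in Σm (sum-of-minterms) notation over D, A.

Σm(1, 2, 3) = (NOT D AND A) OR (D AND NOT A) OR (D AND A)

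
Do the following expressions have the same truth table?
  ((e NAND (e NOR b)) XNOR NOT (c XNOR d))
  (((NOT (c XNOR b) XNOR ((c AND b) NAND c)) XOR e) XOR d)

No. Counterexample: with c=0, b=0, e=1, d=0, Expression 1 = 0 but Expression 2 = 1.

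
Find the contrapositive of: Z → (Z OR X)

Contrapositive: NOT (Z OR X) → NOT Z
Note: A statement and its contrapositive are logically equivalent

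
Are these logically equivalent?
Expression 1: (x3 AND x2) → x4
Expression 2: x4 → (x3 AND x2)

No, Converse is not equivalent to original (counterexample: x4=0, x3=1, x2=1)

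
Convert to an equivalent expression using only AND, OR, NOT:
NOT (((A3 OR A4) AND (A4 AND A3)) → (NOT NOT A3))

((A3 OR A4) AND (A4 AND A3)) AND NOT A3
(Negated implication: NOT(A → B) = A AND NOT B)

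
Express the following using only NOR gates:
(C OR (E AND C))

((C NOR ((E NOR E) NOR (C NOR C))) NOR (C NOR ((E NOR E) NOR (C NOR C))))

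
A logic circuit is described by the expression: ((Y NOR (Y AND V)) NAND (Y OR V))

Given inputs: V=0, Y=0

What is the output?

Substituting: ((0 NOR (0 AND 0)) NAND (0 OR 0))
= 1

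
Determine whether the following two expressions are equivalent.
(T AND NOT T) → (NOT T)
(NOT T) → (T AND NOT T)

No, Converse is not equivalent to original (counterexample: Q=0, T=0, S=0)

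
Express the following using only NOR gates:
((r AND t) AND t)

((((r NOR r) NOR (t NOR t)) NOR ((r NOR r) NOR (t NOR t))) NOR (t NOR t))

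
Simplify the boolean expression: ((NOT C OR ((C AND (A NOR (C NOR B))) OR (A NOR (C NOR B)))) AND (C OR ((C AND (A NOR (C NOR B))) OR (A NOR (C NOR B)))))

By distribution ((E OR v) AND (E OR NOT v) = E) then absorption (E OR (E AND v) = E):
= (A NOR (C NOR B))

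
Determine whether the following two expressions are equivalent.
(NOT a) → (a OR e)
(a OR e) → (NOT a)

No, Converse is not equivalent to original (counterexample: e=0, c=0, a=0)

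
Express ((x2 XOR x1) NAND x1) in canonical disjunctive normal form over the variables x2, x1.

(NOT x2 AND NOT x1) OR (x2 AND NOT x1) OR (x2 AND x1)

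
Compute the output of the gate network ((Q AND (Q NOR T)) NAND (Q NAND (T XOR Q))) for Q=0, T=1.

Substituting: ((0 AND (0 NOR 1)) NAND (0 NAND (1 XOR 0)))
= 1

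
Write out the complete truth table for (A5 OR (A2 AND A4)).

A2 | A4 | A5 | Output
---------------------
0 | 0 | 0 | 0
0 | 0 | 1 | 1
0 | 1 | 0 | 0
0 | 1 | 1 | 1
1 | 0 | 0 | 0
1 | 0 | 1 | 1
1 | 1 | 0 | 1
1 | 1 | 1 | 1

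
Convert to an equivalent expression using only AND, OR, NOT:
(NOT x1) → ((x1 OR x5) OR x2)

x1 OR ((x1 OR x5) OR x2)
(Implication elimination: A → B = NOT A OR B)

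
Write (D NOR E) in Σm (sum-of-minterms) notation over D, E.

Σm(0) = (NOT D AND NOT E)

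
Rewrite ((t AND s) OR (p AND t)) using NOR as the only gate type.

((((t NOR t) NOR (s NOR s)) NOR ((p NOR p) NOR (t NOR t))) NOR (((t NOR t) NOR (s NOR s)) NOR ((p NOR p) NOR (t NOR t))))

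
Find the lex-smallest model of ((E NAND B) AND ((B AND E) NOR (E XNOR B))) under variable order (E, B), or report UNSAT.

E=0, B=1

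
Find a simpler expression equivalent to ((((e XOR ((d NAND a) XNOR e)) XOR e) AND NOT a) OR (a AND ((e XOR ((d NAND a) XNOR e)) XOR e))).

By distribution ((E AND v) OR (E AND NOT v) = E) then XOR self-cancellation ((E XOR v) XOR v = E):
= ((d NAND a) XNOR e)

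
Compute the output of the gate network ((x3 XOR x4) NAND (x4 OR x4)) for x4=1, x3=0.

Substituting: ((0 XOR 1) NAND (1 OR 1))
= 0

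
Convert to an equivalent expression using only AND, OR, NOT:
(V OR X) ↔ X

((V OR X) AND X) OR (NOT (V OR X) AND NOT X)
(Biconditional = both true or both false)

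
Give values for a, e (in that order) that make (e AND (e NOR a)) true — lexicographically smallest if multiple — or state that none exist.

UNSATISFIABLE - no assignment makes this expression true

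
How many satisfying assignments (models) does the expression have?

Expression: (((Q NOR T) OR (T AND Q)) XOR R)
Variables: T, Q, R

Satisfying assignments: (0,0,0), (0,1,1), (1,0,1), (1,1,0)
Count: 4 out of 8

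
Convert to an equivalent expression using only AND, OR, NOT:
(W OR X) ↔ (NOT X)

((W OR X) AND (NOT X)) OR (NOT (W OR X) AND X)
(Biconditional = both true or both false)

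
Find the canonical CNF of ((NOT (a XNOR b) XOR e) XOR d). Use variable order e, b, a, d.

(e OR b OR a OR d) AND (e OR b OR NOT a OR NOT d) AND (e OR NOT b OR a OR NOT d) AND (e OR NOT b OR NOT a OR d) AND (NOT e OR b OR a OR NOT d) AND (NOT e OR b OR NOT a OR d) AND (NOT e OR NOT b OR a OR d) AND (NOT e OR NOT b OR NOT a OR NOT d)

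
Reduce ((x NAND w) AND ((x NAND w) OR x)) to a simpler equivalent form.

By absorption (E AND (E OR v) = E):
= (x NAND w)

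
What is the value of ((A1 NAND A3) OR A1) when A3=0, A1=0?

Substituting: ((0 NAND 0) OR 0)
= 1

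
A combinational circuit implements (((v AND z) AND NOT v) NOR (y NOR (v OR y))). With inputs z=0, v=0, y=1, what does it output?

Substituting: (((0 AND 0) AND NOT 0) NOR (1 NOR (0 OR 1)))
= 1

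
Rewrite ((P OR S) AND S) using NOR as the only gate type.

((((P NOR S) NOR (P NOR S)) NOR ((P NOR S) NOR (P NOR S))) NOR (S NOR S))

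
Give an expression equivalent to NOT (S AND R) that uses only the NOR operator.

(((S NOR S) NOR (R NOR R)) NOR ((S NOR S) NOR (R NOR R)))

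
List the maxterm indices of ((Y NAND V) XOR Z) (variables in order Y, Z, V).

ΠM(2, 3, 5, 6) = (Y OR NOT Z OR V) AND (Y OR NOT Z OR NOT V) AND (NOT Y OR Z OR NOT V) AND (NOT Y OR NOT Z OR V)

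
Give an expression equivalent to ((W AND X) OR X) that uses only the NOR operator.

((((W NOR W) NOR (X NOR X)) NOR X) NOR (((W NOR W) NOR (X NOR X)) NOR X))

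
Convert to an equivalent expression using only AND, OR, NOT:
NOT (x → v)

x AND NOT v
(Negated implication: NOT(A → B) = A AND NOT B)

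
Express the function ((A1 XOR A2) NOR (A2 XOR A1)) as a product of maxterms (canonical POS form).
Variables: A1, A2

ΠM(1, 2) = (A1 OR NOT A2) AND (NOT A1 OR A2)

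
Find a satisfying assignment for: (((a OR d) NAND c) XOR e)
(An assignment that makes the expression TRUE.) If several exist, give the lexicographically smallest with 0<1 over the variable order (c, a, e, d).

c=0, a=0, e=0, d=0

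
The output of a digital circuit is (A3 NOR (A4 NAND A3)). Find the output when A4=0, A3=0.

Substituting: (0 NOR (0 NAND 0))
= 0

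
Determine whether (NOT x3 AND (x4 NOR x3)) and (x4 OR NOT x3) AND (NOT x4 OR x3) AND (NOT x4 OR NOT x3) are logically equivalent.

Yes, they are equivalent — the two output columns agree on all 4 assignments:
x4 | x3 | Expression 1 | Expression 2
-------------------------------------
0 | 0 | 1 | 1
0 | 1 | 0 | 0
1 | 0 | 0 | 0
1 | 1 | 0 | 0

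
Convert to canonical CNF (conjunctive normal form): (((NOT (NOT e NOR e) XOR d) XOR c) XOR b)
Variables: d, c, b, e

(d OR c OR NOT b OR e) AND (d OR c OR NOT b OR NOT e) AND (d OR NOT c OR b OR e) AND (d OR NOT c OR b OR NOT e) AND (NOT d OR c OR b OR e) AND (NOT d OR c OR b OR NOT e) AND (NOT d OR NOT c OR NOT b OR e) AND (NOT d OR NOT c OR NOT b OR NOT e)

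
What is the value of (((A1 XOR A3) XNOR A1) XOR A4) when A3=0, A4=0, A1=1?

Substituting: (((1 XOR 0) XNOR 1) XOR 0)
= 1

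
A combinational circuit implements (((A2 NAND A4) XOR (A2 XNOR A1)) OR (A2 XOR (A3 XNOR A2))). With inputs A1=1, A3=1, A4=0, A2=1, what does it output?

Substituting: (((1 NAND 0) XOR (1 XNOR 1)) OR (1 XOR (1 XNOR 1)))
= 0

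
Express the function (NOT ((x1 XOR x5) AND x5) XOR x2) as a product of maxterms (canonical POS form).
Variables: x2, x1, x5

ΠM(1, 4, 6, 7) = (x2 OR x1 OR NOT x5) AND (NOT x2 OR x1 OR x5) AND (NOT x2 OR NOT x1 OR x5) AND (NOT x2 OR NOT x1 OR NOT x5)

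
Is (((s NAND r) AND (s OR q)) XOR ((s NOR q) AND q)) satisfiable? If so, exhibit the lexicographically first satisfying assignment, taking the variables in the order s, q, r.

s=0, q=1, r=0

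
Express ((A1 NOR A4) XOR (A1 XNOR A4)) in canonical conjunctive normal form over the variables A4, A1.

(A4 OR A1) AND (A4 OR NOT A1) AND (NOT A4 OR A1)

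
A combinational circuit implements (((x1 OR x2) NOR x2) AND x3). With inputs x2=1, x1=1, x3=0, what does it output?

Substituting: (((1 OR 1) NOR 1) AND 0)
= 0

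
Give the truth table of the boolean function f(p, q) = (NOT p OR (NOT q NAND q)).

p | q | Output
--------------
0 | 0 | 1
0 | 1 | 1
1 | 0 | 1
1 | 1 | 1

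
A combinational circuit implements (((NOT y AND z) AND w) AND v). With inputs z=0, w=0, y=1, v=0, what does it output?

Substituting: (((NOT 1 AND 0) AND 0) AND 0)
= 0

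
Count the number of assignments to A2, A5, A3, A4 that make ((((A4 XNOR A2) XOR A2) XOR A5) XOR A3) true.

Satisfying assignments: (0,0,0,0), (0,0,1,1), (0,1,0,1), (0,1,1,0), (1,0,0,0), (1,0,1,1), (1,1,0,1), (1,1,1,0)
Count: 8 out of 16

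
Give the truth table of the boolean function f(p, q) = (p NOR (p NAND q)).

p | q | Output
--------------
0 | 0 | 0
0 | 1 | 0
1 | 0 | 0
1 | 1 | 0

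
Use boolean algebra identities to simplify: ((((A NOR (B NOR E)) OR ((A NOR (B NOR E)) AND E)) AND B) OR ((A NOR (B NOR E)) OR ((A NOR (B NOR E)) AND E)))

By absorption (E OR (E AND v) = E) then absorption (E OR (E AND v) = E):
= (A NOR (B NOR E))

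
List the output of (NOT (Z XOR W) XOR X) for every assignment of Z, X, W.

Z | X | W | Output
------------------
0 | 0 | 0 | 1
0 | 0 | 1 | 0
0 | 1 | 0 | 0
0 | 1 | 1 | 1
1 | 0 | 0 | 0
1 | 0 | 1 | 1
1 | 1 | 0 | 1
1 | 1 | 1 | 0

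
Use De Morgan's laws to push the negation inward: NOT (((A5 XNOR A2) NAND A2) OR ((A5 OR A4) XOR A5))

NOT ((A5 XNOR A2) NAND A2) AND NOT ((A5 OR A4) XOR A5)
De Morgan's: NOT(OR of terms) = AND of negations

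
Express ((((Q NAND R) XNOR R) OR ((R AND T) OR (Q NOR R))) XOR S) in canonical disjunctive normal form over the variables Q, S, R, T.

(NOT Q AND NOT S AND NOT R AND NOT T) OR (NOT Q AND NOT S AND NOT R AND T) OR (NOT Q AND NOT S AND R AND NOT T) OR (NOT Q AND NOT S AND R AND T) OR (Q AND NOT S AND R AND T) OR (Q AND S AND NOT R AND NOT T) OR (Q AND S AND NOT R AND T) OR (Q AND S AND R AND NOT T)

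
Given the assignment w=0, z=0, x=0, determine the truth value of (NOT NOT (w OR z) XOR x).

Substituting: (NOT NOT (0 OR 0) XOR 0)
= 0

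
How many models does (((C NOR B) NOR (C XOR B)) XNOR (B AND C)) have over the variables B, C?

Satisfying assignments: (0,0), (0,1), (1,0), (1,1)
Count: 4 out of 4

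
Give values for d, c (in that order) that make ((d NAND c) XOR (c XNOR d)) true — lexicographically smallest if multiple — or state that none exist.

d=0, c=1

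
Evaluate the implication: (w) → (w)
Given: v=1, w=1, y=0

Antecedent (w) = 1; consequent (w) = 1.
1 → 1 = 1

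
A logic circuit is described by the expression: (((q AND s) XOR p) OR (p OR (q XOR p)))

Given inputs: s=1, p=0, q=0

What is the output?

Substituting: (((0 AND 1) XOR 0) OR (0 OR (0 XOR 0)))
= 0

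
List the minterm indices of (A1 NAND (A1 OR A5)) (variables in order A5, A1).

Σm(0, 2) = (NOT A5 AND NOT A1) OR (A5 AND NOT A1)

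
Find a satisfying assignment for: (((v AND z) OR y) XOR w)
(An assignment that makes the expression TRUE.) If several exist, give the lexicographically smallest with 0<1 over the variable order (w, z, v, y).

w=0, z=0, v=0, y=1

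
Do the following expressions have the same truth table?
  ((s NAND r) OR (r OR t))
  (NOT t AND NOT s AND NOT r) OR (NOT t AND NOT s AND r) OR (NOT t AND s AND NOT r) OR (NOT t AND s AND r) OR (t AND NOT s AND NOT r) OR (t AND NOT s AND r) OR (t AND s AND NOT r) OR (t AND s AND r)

Yes, they are equivalent — the two output columns agree on all 8 assignments:
t | s | r | Expression 1 | Expression 2
---------------------------------------
0 | 0 | 0 | 1 | 1
0 | 0 | 1 | 1 | 1
0 | 1 | 0 | 1 | 1
0 | 1 | 1 | 1 | 1
1 | 0 | 0 | 1 | 1
1 | 0 | 1 | 1 | 1
1 | 1 | 0 | 1 | 1
1 | 1 | 1 | 1 | 1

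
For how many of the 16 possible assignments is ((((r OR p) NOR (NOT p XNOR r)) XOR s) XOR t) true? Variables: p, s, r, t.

Satisfying assignments: (0,0,0,0), (0,0,1,1), (0,1,0,1), (0,1,1,0), (1,0,0,1), (1,0,1,1), (1,1,0,0), (1,1,1,0)
Count: 8 out of 16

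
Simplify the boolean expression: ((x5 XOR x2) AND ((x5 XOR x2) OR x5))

By absorption (E AND (E OR v) = E):
= (x5 XOR x2)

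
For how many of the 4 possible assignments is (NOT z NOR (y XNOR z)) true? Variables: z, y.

Satisfying assignments: (1,0)
Count: 1 out of 4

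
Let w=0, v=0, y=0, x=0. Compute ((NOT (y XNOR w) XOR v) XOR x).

Substituting: ((NOT (0 XNOR 0) XOR 0) XOR 0)
= 0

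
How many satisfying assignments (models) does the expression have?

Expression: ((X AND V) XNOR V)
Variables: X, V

Satisfying assignments: (0,0), (1,0), (1,1)
Count: 3 out of 4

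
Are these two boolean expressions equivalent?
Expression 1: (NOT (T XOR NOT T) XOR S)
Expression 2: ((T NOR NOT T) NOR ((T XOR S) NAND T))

No. Counterexample: with T=0, S=1, Expression 1 = 1 but Expression 2 = 0.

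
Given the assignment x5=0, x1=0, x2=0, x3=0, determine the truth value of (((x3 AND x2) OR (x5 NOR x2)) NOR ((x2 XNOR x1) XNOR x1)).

Substituting: (((0 AND 0) OR (0 NOR 0)) NOR ((0 XNOR 0) XNOR 0))
= 0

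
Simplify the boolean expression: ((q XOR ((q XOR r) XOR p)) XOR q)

By XOR self-cancellation ((E XOR v) XOR v = E):
= ((q XOR r) XOR p)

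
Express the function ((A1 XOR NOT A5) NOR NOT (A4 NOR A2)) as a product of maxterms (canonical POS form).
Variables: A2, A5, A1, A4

ΠM(0, 1, 3, 5, 6, 7, 8, 9, 10, 11, 12, 13, 14, 15) = (A2 OR A5 OR A1 OR A4) AND (A2 OR A5 OR A1 OR NOT A4) AND (A2 OR A5 OR NOT A1 OR NOT A4) AND (A2 OR NOT A5 OR A1 OR NOT A4) AND (A2 OR NOT A5 OR NOT A1 OR A4) AND (A2 OR NOT A5 OR NOT A1 OR NOT A4) AND (NOT A2 OR A5 OR A1 OR A4) AND (NOT A2 OR A5 OR A1 OR NOT A4) AND (NOT A2 OR A5 OR NOT A1 OR A4) AND (NOT A2 OR A5 OR NOT A1 OR NOT A4) AND (NOT A2 OR NOT A5 OR A1 OR A4) AND (NOT A2 OR NOT A5 OR A1 OR NOT A4) AND (NOT A2 OR NOT A5 OR NOT A1 OR A4) AND (NOT A2 OR NOT A5 OR NOT A1 OR NOT A4)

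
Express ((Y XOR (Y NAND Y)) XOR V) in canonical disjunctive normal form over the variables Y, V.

(NOT Y AND NOT V) OR (Y AND NOT V)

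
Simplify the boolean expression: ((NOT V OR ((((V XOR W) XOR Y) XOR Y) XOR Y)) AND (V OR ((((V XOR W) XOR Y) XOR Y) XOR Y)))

By distribution ((E OR v) AND (E OR NOT v) = E) then XOR self-cancellation ((E XOR v) XOR v = E):
= ((V XOR W) XOR Y)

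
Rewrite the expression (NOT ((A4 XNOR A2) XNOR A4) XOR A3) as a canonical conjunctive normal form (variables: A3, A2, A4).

(A3 OR NOT A2 OR A4) AND (A3 OR NOT A2 OR NOT A4) AND (NOT A3 OR A2 OR A4) AND (NOT A3 OR A2 OR NOT A4)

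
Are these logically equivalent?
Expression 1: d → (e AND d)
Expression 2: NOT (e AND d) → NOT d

Yes, Contrapositive is always equivalent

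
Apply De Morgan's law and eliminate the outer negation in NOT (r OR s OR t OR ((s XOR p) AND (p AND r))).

NOT r AND NOT s AND NOT t AND NOT ((s XOR p) AND (p AND r))
De Morgan's: NOT(OR of terms) = AND of negations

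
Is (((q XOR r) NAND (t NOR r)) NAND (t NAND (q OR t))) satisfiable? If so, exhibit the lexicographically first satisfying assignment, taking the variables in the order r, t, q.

r=0, t=0, q=1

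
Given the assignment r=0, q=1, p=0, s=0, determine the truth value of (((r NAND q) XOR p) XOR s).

Substituting: (((0 NAND 1) XOR 0) XOR 0)
= 1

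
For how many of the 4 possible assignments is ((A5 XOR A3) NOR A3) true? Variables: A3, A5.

Satisfying assignments: (0,0)
Count: 1 out of 4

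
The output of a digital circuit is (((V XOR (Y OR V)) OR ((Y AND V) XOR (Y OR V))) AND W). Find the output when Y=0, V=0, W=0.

Substituting: (((0 XOR (0 OR 0)) OR ((0 AND 0) XOR (0 OR 0))) AND 0)
= 0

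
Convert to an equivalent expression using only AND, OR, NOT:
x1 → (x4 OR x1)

NOT x1 OR (x4 OR x1)
(Implication elimination: A → B = NOT A OR B)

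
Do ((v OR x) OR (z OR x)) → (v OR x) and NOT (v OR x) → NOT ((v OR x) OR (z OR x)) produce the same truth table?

Yes, Contrapositive is always equivalent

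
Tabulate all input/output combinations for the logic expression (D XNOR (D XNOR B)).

D | B | Output
--------------
0 | 0 | 0
0 | 1 | 1
1 | 0 | 0
1 | 1 | 1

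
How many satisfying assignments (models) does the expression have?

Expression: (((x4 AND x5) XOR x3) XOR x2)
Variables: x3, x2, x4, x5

Satisfying assignments: (0,0,1,1), (0,1,0,0), (0,1,0,1), (0,1,1,0), (1,0,0,0), (1,0,0,1), (1,0,1,0), (1,1,1,1)
Count: 8 out of 16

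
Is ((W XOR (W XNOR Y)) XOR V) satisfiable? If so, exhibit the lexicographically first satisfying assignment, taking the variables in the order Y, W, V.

Y=0, W=0, V=0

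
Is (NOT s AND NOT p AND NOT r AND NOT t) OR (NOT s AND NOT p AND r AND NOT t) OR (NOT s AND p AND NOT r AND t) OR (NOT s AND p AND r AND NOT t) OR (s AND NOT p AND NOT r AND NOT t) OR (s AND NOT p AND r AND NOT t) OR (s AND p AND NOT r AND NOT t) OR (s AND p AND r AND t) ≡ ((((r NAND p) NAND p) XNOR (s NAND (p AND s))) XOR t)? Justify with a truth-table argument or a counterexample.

Yes, they are equivalent — the two output columns agree on all 16 assignments:
s | p | r | t | Expression 1 | Expression 2
-------------------------------------------
0 | 0 | 0 | 0 | 1 | 1
0 | 0 | 0 | 1 | 0 | 0
0 | 0 | 1 | 0 | 1 | 1
0 | 0 | 1 | 1 | 0 | 0
0 | 1 | 0 | 0 | 0 | 0
0 | 1 | 0 | 1 | 1 | 1
0 | 1 | 1 | 0 | 1 | 1
0 | 1 | 1 | 1 | 0 | 0
1 | 0 | 0 | 0 | 1 | 1
1 | 0 | 0 | 1 | 0 | 0
1 | 0 | 1 | 0 | 1 | 1
1 | 0 | 1 | 1 | 0 | 0
1 | 1 | 0 | 0 | 1 | 1
1 | 1 | 0 | 1 | 0 | 0
1 | 1 | 1 | 0 | 0 | 0
1 | 1 | 1 | 1 | 1 | 1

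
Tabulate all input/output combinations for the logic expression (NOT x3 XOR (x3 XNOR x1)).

x1 | x3 | Output
----------------
0 | 0 | 0
0 | 1 | 0
1 | 0 | 1
1 | 1 | 1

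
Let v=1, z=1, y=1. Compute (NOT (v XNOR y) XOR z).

Substituting: (NOT (1 XNOR 1) XOR 1)
= 1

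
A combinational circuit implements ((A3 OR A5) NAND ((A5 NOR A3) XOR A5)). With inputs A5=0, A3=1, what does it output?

Substituting: ((1 OR 0) NAND ((0 NOR 1) XOR 0))
= 1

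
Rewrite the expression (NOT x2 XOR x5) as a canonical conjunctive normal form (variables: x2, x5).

(x2 OR NOT x5) AND (NOT x2 OR x5)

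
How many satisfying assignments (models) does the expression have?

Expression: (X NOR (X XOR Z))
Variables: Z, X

Satisfying assignments: (0,0)
Count: 1 out of 4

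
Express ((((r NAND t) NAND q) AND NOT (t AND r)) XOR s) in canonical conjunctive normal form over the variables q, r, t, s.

(q OR r OR t OR NOT s) AND (q OR r OR NOT t OR NOT s) AND (q OR NOT r OR t OR NOT s) AND (q OR NOT r OR NOT t OR s) AND (NOT q OR r OR t OR s) AND (NOT q OR r OR NOT t OR s) AND (NOT q OR NOT r OR t OR s) AND (NOT q OR NOT r OR NOT t OR s)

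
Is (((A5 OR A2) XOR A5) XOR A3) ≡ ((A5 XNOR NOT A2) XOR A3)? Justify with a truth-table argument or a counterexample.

No. Counterexample: with A2=0, A5=1, A3=0, Expression 1 = 0 but Expression 2 = 1.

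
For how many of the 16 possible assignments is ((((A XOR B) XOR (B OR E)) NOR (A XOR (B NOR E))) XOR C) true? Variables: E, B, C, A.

Satisfying assignments: (0,0,1,0), (0,0,1,1), (0,1,0,0), (0,1,1,1), (1,0,1,0), (1,0,1,1), (1,1,0,0), (1,1,1,1)
Count: 8 out of 16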